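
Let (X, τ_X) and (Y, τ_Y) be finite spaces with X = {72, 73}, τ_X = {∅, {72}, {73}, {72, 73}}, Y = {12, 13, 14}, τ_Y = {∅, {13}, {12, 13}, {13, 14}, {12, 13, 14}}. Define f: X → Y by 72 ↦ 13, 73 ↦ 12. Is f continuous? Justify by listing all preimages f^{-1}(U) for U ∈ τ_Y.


f IS continuous.

Compute f^{-1}(U) for each U ∈ τ_Y:
  U = ∅: f^{-1}(U) = ∅ ∈ τ_X ✓.
  U = {13}: f^{-1}(U) = {72} ∈ τ_X ✓.
  U = {12, 13}: f^{-1}(U) = {72, 73} ∈ τ_X ✓.
  U = {13, 14}: f^{-1}(U) = {72} ∈ τ_X ✓.
  U = {12, 13, 14}: f^{-1}(U) = {72, 73} ∈ τ_X ✓.
Every preimage lies in τ_X, so f IS continuous.


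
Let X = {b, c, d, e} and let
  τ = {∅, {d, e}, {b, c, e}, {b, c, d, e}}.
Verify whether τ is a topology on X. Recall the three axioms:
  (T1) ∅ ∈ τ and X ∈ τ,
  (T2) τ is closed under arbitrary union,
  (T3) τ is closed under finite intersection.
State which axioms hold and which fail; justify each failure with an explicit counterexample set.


τ is NOT a topology on X.

Axiom (T1): ∅ ∈ τ? Yes; X ∈ τ? Yes.
Axiom (T2/T3): check pairwise unions and intersections of members of τ.
Counterexample for (T3): {d, e} ∩ {b, c, e} = {e} ∉ τ. Therefore τ is NOT a topology.


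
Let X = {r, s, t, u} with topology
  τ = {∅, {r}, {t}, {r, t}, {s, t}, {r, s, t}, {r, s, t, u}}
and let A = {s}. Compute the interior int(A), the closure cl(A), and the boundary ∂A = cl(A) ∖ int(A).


int(A) = ∅, cl(A) = {s, u}, ∂A = {s, u}.

Closed sets in (X, τ) are complements of opens:
  closed(X, τ) = {∅, {u}, {r, u}, {s, u}, {r, s, u}, {s, t, u}, {r, s, t, u}}.
int(A) = ⋃ {U ∈ τ : U ⊆ A}. Opens contained in A: ∅.
Taking the union of these: int(A) = ∅.
cl(A) = ⋂ {C closed : A ⊆ C}. Closed sets containing A: {s, u}, {r, s, u}, {s, t, u}, {r, s, t, u}.
Intersecting these: cl(A) = {s, u}.
∂A = cl(A) ∖ int(A) = {s, u} ∖ ∅ = {s, u}.


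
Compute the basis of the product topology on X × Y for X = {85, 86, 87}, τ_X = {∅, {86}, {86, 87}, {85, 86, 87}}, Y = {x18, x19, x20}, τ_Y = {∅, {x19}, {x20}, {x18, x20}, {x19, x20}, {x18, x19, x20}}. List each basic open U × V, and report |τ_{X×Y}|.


Basis B = {∅ × ∅, {86} × {x19}, {86} × {x20}, {86} × {x18, x20}, {86} × {x19, x20}, {86, 87} × {x19}, {86, 87} × {x20}, {85, 86, 87} × {x19}, {85, 86, 87} × {x20}, {86} × {x18, x19, x20}, {86, 87} × {x18, x20}, {86, 87} × {x19, x20}, {85, 86, 87} × {x18, x20}, {85, 86, 87} × {x19, x20}, {86, 87} × {x18, x19, x20}, {85, 86, 87} × {x18, x19, x20}}; |τ_{X×Y}| = 40.

Enumerate products U × V with U ∈ τ_X, V ∈ τ_Y (deduplicated):
  ∅ × ∅ = {} (∅)
  {86} × {x19} = {(86,x19)}
  {86} × {x20} = {(86,x20)}
  {86} × {x18, x20} = {(86,x18), (86,x20)}
  {86} × {x19, x20} = {(86,x19), (86,x20)}
  {86, 87} × {x19} = {(86,x19), (87,x19)}
  {86, 87} × {x20} = {(86,x20), (87,x20)}
  {85, 86, 87} × {x19} = {(85,x19), (86,x19), (87,x19)}
  {85, 86, 87} × {x20} = {(85,x20), (86,x20), (87,x20)}
  {86} × {x18, x19, x20} = {(86,x18), (86,x19), (86,x20)}
  {86, 87} × {x18, x20} = {(86,x18), (86,x20), (87,x18), (87,x20)}
  {86, 87} × {x19, x20} = {(86,x19), (86,x20), (87,x19), (87,x20)}
  {85, 86, 87} × {x18, x20} = {(85,x18), (85,x20), (86,x18), (86,x20), (87,x18), (87,x20)}
  {85, 86, 87} × {x19, x20} = {(85,x19), (85,x20), (86,x19), (86,x20), (87,x19), (87,x20)}
  {86, 87} × {x18, x19, x20} = {(86,x18), (86,x19), (86,x20), (87,x18), (87,x19), (87,x20)}
  {85, 86, 87} × {x18, x19, x20} = {(85,x18), (85,x19), (85,x20), (86,x18), (86,x19), (86,x20), (87,x18), (87,x19), (87,x20)}
These 16 distinct sets form the basis B.
Close under arbitrary unions to get τ_{X×Y}; counting gives |τ_{X×Y}| = 40.


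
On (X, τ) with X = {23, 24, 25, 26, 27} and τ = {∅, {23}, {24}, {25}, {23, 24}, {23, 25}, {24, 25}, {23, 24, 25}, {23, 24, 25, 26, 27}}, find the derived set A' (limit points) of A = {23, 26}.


A' = {26, 27}

For each x ∈ X, list the open sets U ∈ τ with x ∈ U, then check whether U ∩ (A ∖ {x}) ≠ ∅ for every such U.
  x = 23: open {23} ∋ x has {23} ∩ (A ∖ {23}) = ∅, so x is NOT a limit point.
  x = 24: open {24} ∋ x has {24} ∩ (A ∖ {24}) = ∅, so x is NOT a limit point.
  x = 25: open {25} ∋ x has {25} ∩ (A ∖ {25}) = ∅, so x is NOT a limit point.
  x = 26: opens ∋ x are {23, 24, 25, 26, 27}; each meets A ∖ {26}, so x IS a limit point.
  x = 27: opens ∋ x are {23, 24, 25, 26, 27}; each meets A ∖ {27}, so x IS a limit point.
Collecting: A' = {26, 27}.


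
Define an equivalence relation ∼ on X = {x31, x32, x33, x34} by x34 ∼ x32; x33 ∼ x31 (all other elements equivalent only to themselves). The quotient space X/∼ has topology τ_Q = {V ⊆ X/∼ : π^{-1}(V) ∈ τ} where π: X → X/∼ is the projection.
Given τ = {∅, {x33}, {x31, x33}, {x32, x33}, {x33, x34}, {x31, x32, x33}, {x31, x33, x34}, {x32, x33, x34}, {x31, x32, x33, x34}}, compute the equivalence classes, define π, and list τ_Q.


X/∼ = {[x31=x33], [x32=x34]}; |τ_Q| = 3.

Equivalence classes: [x31=x33], [x32=x34].
Quotient map π: X → X/∼ sends x31 ↦ [x31=x33], x32 ↦ [x32=x34], x33 ↦ [x31=x33], x34 ↦ [x32=x34].
For each subset V ⊆ X/∼, compute π^{-1}(V) ⊆ X and check whether π^{-1}(V) ∈ τ. V is open in τ_Q iff π^{-1}(V) ∈ τ.
  V = {}: π^{-1}(V) = ∅ ∈ τ ✓.
  V = {[x31=x33]}: π^{-1}(V) = {x31, x33} ∈ τ ✓.
  V = {[x32=x34]}: π^{-1}(V) = {x32, x34} ∉ τ ✗.
  V = {[x31=x33], [x32=x34]}: π^{-1}(V) = {x31, x32, x33, x34} ∈ τ ✓.
Open sets in the quotient: τ_Q = {{}, {[x31=x33]}, {[x31=x33], [x32=x34]}} (3 elements).


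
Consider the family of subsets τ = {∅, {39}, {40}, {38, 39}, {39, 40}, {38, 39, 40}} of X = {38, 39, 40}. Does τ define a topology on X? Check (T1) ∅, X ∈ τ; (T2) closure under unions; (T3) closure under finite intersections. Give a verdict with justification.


τ IS a topology on X.

Axiom (T1): ∅ ∈ τ? Yes; X ∈ τ? Yes.
Axiom (T2/T3): check pairwise unions and intersections of members of τ.
All pairwise intersections and unions checked — each lies in τ. Therefore τ satisfies (T1), (T2), (T3): it IS a topology on X.


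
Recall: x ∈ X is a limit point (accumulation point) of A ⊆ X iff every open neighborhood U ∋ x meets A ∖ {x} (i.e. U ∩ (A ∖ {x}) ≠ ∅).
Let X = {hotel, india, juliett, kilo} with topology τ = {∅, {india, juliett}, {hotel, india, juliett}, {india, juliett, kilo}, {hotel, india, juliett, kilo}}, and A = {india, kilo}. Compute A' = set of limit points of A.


A' = {hotel, juliett, kilo}

For each x ∈ X, list the open sets U ∈ τ with x ∈ U, then check whether U ∩ (A ∖ {x}) ≠ ∅ for every such U.
  x = hotel: opens ∋ x are {hotel, india, juliett}, {hotel, india, juliett, kilo}; each meets A ∖ {hotel}, so x IS a limit point.
  x = india: open {india, juliett} ∋ x has {india, juliett} ∩ (A ∖ {india}) = ∅, so x is NOT a limit point.
  x = juliett: opens ∋ x are {india, juliett}, {hotel, india, juliett}, {india, juliett, kilo}, {hotel, india, juliett, kilo}; each meets A ∖ {juliett}, so x IS a limit point.
  x = kilo: opens ∋ x are {india, juliett, kilo}, {hotel, india, juliett, kilo}; each meets A ∖ {kilo}, so x IS a limit point.
Collecting: A' = {hotel, juliett, kilo}.


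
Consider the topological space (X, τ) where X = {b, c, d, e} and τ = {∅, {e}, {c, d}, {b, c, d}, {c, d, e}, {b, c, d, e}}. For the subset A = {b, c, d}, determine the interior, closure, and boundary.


int(A) = {b, c, d}, cl(A) = {b, c, d}, ∂A = ∅.

Closed sets in (X, τ) are complements of opens:
  closed(X, τ) = {∅, {b}, {e}, {b, e}, {b, c, d}, {b, c, d, e}}.
int(A) = ⋃ {U ∈ τ : U ⊆ A}. Opens contained in A: ∅, {c, d}, {b, c, d}.
Taking the union of these: int(A) = {b, c, d}.
cl(A) = ⋂ {C closed : A ⊆ C}. Closed sets containing A: {b, c, d}, {b, c, d, e}.
Intersecting these: cl(A) = {b, c, d}.
∂A = cl(A) ∖ int(A) = {b, c, d} ∖ {b, c, d} = ∅.


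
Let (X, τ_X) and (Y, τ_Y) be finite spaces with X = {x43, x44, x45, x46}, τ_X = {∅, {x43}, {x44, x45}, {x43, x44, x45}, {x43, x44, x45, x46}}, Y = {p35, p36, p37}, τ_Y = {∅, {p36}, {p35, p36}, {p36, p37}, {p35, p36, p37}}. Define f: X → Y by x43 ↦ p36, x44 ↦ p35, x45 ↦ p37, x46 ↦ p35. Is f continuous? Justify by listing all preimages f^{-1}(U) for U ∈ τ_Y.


f is NOT continuous.

Compute f^{-1}(U) for each U ∈ τ_Y:
  U = ∅: f^{-1}(U) = ∅ ∈ τ_X ✓.
  U = {p36}: f^{-1}(U) = {x43} ∈ τ_X ✓.
  U = {p35, p36}: f^{-1}(U) = {x43, x44, x46} ∉ τ_X ✗.
  U = {p36, p37}: f^{-1}(U) = {x43, x45} ∉ τ_X ✗.
  U = {p35, p36, p37}: f^{-1}(U) = {x43, x44, x45, x46} ∈ τ_X ✓.
Found U = {p35, p36} with f^{-1}(U) = {x43, x44, x46} not in τ_X. Therefore f is NOT continuous.


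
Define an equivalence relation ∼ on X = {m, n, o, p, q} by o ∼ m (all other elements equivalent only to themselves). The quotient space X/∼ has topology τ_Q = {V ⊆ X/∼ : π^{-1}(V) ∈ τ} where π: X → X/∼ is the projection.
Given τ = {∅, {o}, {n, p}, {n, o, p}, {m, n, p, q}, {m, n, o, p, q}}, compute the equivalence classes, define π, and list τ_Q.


X/∼ = {[m=o], [n], [p], [q]}; |τ_Q| = 3.

Equivalence classes: [m=o], [n], [p], [q].
Quotient map π: X → X/∼ sends m ↦ [m=o], n ↦ [n], o ↦ [m=o], p ↦ [p], q ↦ [q].
For each subset V ⊆ X/∼, compute π^{-1}(V) ⊆ X and check whether π^{-1}(V) ∈ τ. V is open in τ_Q iff π^{-1}(V) ∈ τ.
  V = {}: π^{-1}(V) = ∅ ∈ τ ✓.
  V = {[m=o]}: π^{-1}(V) = {m, o} ∉ τ ✗.
  V = {[n]}: π^{-1}(V) = {n} ∉ τ ✗.
  V = {[m=o], [n]}: π^{-1}(V) = {m, n, o} ∉ τ ✗.
  V = {[p]}: π^{-1}(V) = {p} ∉ τ ✗.
  V = {[m=o], [p]}: π^{-1}(V) = {m, o, p} ∉ τ ✗.
  V = {[n], [p]}: π^{-1}(V) = {n, p} ∈ τ ✓.
  V = {[m=o], [n], [p]}: π^{-1}(V) = {m, n, o, p} ∉ τ ✗.
  V = {[q]}: π^{-1}(V) = {q} ∉ τ ✗.
  V = {[m=o], [q]}: π^{-1}(V) = {m, o, q} ∉ τ ✗.
  V = {[n], [q]}: π^{-1}(V) = {n, q} ∉ τ ✗.
  V = {[m=o], [n], [q]}: π^{-1}(V) = {m, n, o, q} ∉ τ ✗.
  V = {[p], [q]}: π^{-1}(V) = {p, q} ∉ τ ✗.
  V = {[m=o], [p], [q]}: π^{-1}(V) = {m, o, p, q} ∉ τ ✗.
  V = {[n], [p], [q]}: π^{-1}(V) = {n, p, q} ∉ τ ✗.
  V = {[m=o], [n], [p], [q]}: π^{-1}(V) = {m, n, o, p, q} ∈ τ ✓.
Open sets in the quotient: τ_Q = {{}, {[n], [p]}, {[m=o], [n], [p], [q]}} (3 elements).


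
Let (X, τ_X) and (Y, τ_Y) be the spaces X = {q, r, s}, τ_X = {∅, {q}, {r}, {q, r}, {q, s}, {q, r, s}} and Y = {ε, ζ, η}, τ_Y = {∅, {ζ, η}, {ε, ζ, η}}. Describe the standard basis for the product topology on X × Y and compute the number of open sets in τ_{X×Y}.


Basis B = {∅ × ∅, {q} × {ζ, η}, {r} × {ζ, η}, {q} × {ε, ζ, η}, {r} × {ε, ζ, η}, {q, r} × {ζ, η}, {q, s} × {ζ, η}, {q, r} × {ε, ζ, η}, {q, s} × {ε, ζ, η}, {q, r, s} × {ζ, η}, {q, r, s} × {ε, ζ, η}}; |τ_{X×Y}| = 18.

Enumerate products U × V with U ∈ τ_X, V ∈ τ_Y (deduplicated):
  ∅ × ∅ = {} (∅)
  {q} × {ζ, η} = {(q,ζ), (q,η)}
  {r} × {ζ, η} = {(r,ζ), (r,η)}
  {q} × {ε, ζ, η} = {(q,ε), (q,ζ), (q,η)}
  {r} × {ε, ζ, η} = {(r,ε), (r,ζ), (r,η)}
  {q, r} × {ζ, η} = {(q,ζ), (q,η), (r,ζ), (r,η)}
  {q, s} × {ζ, η} = {(q,ζ), (q,η), (s,ζ), (s,η)}
  {q, r} × {ε, ζ, η} = {(q,ε), (q,ζ), (q,η), (r,ε), (r,ζ), (r,η)}
  {q, s} × {ε, ζ, η} = {(q,ε), (q,ζ), (q,η), (s,ε), (s,ζ), (s,η)}
  {q, r, s} × {ζ, η} = {(q,ζ), (q,η), (r,ζ), (r,η), (s,ζ), (s,η)}
  {q, r, s} × {ε, ζ, η} = {(q,ε), (q,ζ), (q,η), (r,ε), (r,ζ), (r,η), (s,ε), (s,ζ), (s,η)}
These 11 distinct sets form the basis B.
Close under arbitrary unions to get τ_{X×Y}; counting gives |τ_{X×Y}| = 18.


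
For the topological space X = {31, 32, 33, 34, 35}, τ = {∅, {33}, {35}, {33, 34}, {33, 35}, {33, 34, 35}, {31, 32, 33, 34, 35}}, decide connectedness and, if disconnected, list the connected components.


(X, τ) is connected.

Find clopen sets (U ∈ τ with X ∖ U ∈ τ):
  U = ∅, X ∖ U = {31, 32, 33, 34, 35} — both open, so U is clopen.
  U = {31, 32, 33, 34, 35}, X ∖ U = ∅ — both open, so U is clopen.
Only trivial clopens (∅ and X) exist, so (X, τ) is connected.
Compute connected components by grouping points that agree on all clopens:
  component: {31, 32, 33, 34, 35}


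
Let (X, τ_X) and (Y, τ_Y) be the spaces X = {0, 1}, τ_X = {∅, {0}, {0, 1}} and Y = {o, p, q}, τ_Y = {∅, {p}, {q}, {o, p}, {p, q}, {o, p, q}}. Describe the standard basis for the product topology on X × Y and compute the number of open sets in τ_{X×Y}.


Basis B = {∅ × ∅, {0} × {p}, {0} × {q}, {0} × {o, p}, {0} × {p, q}, {0, 1} × {p}, {0, 1} × {q}, {0} × {o, p, q}, {0, 1} × {o, p}, {0, 1} × {p, q}, {0, 1} × {o, p, q}}; |τ_{X×Y}| = 18.

Enumerate products U × V with U ∈ τ_X, V ∈ τ_Y (deduplicated):
  ∅ × ∅ = {} (∅)
  {0} × {p} = {(0,p)}
  {0} × {q} = {(0,q)}
  {0} × {o, p} = {(0,o), (0,p)}
  {0} × {p, q} = {(0,p), (0,q)}
  {0, 1} × {p} = {(0,p), (1,p)}
  {0, 1} × {q} = {(0,q), (1,q)}
  {0} × {o, p, q} = {(0,o), (0,p), (0,q)}
  {0, 1} × {o, p} = {(0,o), (0,p), (1,o), (1,p)}
  {0, 1} × {p, q} = {(0,p), (0,q), (1,p), (1,q)}
  {0, 1} × {o, p, q} = {(0,o), (0,p), (0,q), (1,o), (1,p), (1,q)}
These 11 distinct sets form the basis B.
Close under arbitrary unions to get τ_{X×Y}; counting gives |τ_{X×Y}| = 18.


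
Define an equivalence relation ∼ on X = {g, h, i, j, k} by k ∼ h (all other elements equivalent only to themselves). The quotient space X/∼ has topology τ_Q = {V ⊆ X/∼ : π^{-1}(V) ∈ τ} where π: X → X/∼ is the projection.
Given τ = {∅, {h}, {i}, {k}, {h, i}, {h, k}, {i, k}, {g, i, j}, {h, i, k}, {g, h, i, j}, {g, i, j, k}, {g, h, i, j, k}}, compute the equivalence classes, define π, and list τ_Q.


X/∼ = {[g], [h=k], [i], [j]}; |τ_Q| = 6.

Equivalence classes: [g], [h=k], [i], [j].
Quotient map π: X → X/∼ sends g ↦ [g], h ↦ [h=k], i ↦ [i], j ↦ [j], k ↦ [h=k].
For each subset V ⊆ X/∼, compute π^{-1}(V) ⊆ X and check whether π^{-1}(V) ∈ τ. V is open in τ_Q iff π^{-1}(V) ∈ τ.
  V = {}: π^{-1}(V) = ∅ ∈ τ ✓.
  V = {[g]}: π^{-1}(V) = {g} ∉ τ ✗.
  V = {[h=k]}: π^{-1}(V) = {h, k} ∈ τ ✓.
  V = {[g], [h=k]}: π^{-1}(V) = {g, h, k} ∉ τ ✗.
  V = {[i]}: π^{-1}(V) = {i} ∈ τ ✓.
  V = {[g], [i]}: π^{-1}(V) = {g, i} ∉ τ ✗.
  V = {[h=k], [i]}: π^{-1}(V) = {h, i, k} ∈ τ ✓.
  V = {[g], [h=k], [i]}: π^{-1}(V) = {g, h, i, k} ∉ τ ✗.
  V = {[j]}: π^{-1}(V) = {j} ∉ τ ✗.
  V = {[g], [j]}: π^{-1}(V) = {g, j} ∉ τ ✗.
  V = {[h=k], [j]}: π^{-1}(V) = {h, j, k} ∉ τ ✗.
  V = {[g], [h=k], [j]}: π^{-1}(V) = {g, h, j, k} ∉ τ ✗.
  V = {[i], [j]}: π^{-1}(V) = {i, j} ∉ τ ✗.
  V = {[g], [i], [j]}: π^{-1}(V) = {g, i, j} ∈ τ ✓.
  V = {[h=k], [i], [j]}: π^{-1}(V) = {h, i, j, k} ∉ τ ✗.
  V = {[g], [h=k], [i], [j]}: π^{-1}(V) = {g, h, i, j, k} ∈ τ ✓.
Open sets in the quotient: τ_Q = {{}, {[h=k]}, {[i]}, {[h=k], [i]}, {[g], [i], [j]}, {[g], [h=k], [i], [j]}} (6 elements).


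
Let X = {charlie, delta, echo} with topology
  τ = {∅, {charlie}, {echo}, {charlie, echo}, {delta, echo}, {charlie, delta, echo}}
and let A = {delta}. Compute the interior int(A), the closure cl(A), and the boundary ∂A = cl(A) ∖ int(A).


int(A) = ∅, cl(A) = {delta}, ∂A = {delta}.

Closed sets in (X, τ) are complements of opens:
  closed(X, τ) = {∅, {charlie}, {delta}, {charlie, delta}, {delta, echo}, {charlie, delta, echo}}.
int(A) = ⋃ {U ∈ τ : U ⊆ A}. Opens contained in A: ∅.
Taking the union of these: int(A) = ∅.
cl(A) = ⋂ {C closed : A ⊆ C}. Closed sets containing A: {delta}, {charlie, delta}, {delta, echo}, {charlie, delta, echo}.
Intersecting these: cl(A) = {delta}.
∂A = cl(A) ∖ int(A) = {delta} ∖ ∅ = {delta}.


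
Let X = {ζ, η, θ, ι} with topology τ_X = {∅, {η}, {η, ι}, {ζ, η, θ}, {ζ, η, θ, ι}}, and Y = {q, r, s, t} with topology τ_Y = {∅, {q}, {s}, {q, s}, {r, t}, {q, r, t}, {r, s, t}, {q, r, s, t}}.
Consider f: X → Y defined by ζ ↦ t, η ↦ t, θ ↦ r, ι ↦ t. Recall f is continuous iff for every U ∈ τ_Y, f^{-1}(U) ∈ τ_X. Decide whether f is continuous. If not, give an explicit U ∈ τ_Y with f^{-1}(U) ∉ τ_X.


f IS continuous.

Compute f^{-1}(U) for each U ∈ τ_Y:
  U = ∅: f^{-1}(U) = ∅ ∈ τ_X ✓.
  U = {q}: f^{-1}(U) = ∅ ∈ τ_X ✓.
  U = {s}: f^{-1}(U) = ∅ ∈ τ_X ✓.
  U = {q, s}: f^{-1}(U) = ∅ ∈ τ_X ✓.
  U = {r, t}: f^{-1}(U) = {ζ, η, θ, ι} ∈ τ_X ✓.
  U = {q, r, t}: f^{-1}(U) = {ζ, η, θ, ι} ∈ τ_X ✓.
  U = {r, s, t}: f^{-1}(U) = {ζ, η, θ, ι} ∈ τ_X ✓.
  U = {q, r, s, t}: f^{-1}(U) = {ζ, η, θ, ι} ∈ τ_X ✓.
Every preimage lies in τ_X, so f IS continuous.


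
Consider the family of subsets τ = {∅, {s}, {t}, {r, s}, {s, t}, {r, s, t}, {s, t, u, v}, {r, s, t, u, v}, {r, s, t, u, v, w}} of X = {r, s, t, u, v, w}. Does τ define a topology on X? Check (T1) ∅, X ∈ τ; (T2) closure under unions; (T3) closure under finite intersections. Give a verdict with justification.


τ IS a topology on X.

Axiom (T1): ∅ ∈ τ? Yes; X ∈ τ? Yes.
Axiom (T2/T3): check pairwise unions and intersections of members of τ.
All pairwise intersections and unions checked — each lies in τ. Therefore τ satisfies (T1), (T2), (T3): it IS a topology on X.


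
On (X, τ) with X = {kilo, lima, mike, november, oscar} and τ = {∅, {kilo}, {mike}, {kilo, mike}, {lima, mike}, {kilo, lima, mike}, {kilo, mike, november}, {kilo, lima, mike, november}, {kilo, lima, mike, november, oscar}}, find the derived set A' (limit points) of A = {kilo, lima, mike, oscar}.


A' = {lima, november, oscar}

For each x ∈ X, list the open sets U ∈ τ with x ∈ U, then check whether U ∩ (A ∖ {x}) ≠ ∅ for every such U.
  x = kilo: open {kilo} ∋ x has {kilo} ∩ (A ∖ {kilo}) = ∅, so x is NOT a limit point.
  x = lima: opens ∋ x are {lima, mike}, {kilo, lima, mike}, {kilo, lima, mike, november}, {kilo, lima, mike, november, oscar}; each meets A ∖ {lima}, so x IS a limit point.
  x = mike: open {mike} ∋ x has {mike} ∩ (A ∖ {mike}) = ∅, so x is NOT a limit point.
  x = november: opens ∋ x are {kilo, mike, november}, {kilo, lima, mike, november}, {kilo, lima, mike, november, oscar}; each meets A ∖ {november}, so x IS a limit point.
  x = oscar: opens ∋ x are {kilo, lima, mike, november, oscar}; each meets A ∖ {oscar}, so x IS a limit point.
Collecting: A' = {lima, november, oscar}.


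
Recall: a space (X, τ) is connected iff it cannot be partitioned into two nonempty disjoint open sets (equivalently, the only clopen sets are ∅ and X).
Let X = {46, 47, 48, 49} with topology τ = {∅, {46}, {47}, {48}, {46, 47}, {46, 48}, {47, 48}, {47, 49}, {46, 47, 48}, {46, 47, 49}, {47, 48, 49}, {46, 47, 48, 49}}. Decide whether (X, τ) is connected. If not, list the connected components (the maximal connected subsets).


(X, τ) is disconnected; components = [{46}, {48}, {47, 49}].

Find clopen sets (U ∈ τ with X ∖ U ∈ τ):
  U = ∅, X ∖ U = {46, 47, 48, 49} — both open, so U is clopen.
  U = {46}, X ∖ U = {47, 48, 49} — both open, so U is clopen.
  U = {48}, X ∖ U = {46, 47, 49} — both open, so U is clopen.
  U = {46, 48}, X ∖ U = {47, 49} — both open, so U is clopen.
  U = {47, 49}, X ∖ U = {46, 48} — both open, so U is clopen.
  U = {46, 47, 49}, X ∖ U = {48} — both open, so U is clopen.
  U = {47, 48, 49}, X ∖ U = {46} — both open, so U is clopen.
  U = {46, 47, 48, 49}, X ∖ U = ∅ — both open, so U is clopen.
Nontrivial clopen(s) exist: e.g. {48}. So (X, τ) is disconnected.
Compute connected components by grouping points that agree on all clopens:
  component: {46}
  component: {48}
  component: {47, 49}


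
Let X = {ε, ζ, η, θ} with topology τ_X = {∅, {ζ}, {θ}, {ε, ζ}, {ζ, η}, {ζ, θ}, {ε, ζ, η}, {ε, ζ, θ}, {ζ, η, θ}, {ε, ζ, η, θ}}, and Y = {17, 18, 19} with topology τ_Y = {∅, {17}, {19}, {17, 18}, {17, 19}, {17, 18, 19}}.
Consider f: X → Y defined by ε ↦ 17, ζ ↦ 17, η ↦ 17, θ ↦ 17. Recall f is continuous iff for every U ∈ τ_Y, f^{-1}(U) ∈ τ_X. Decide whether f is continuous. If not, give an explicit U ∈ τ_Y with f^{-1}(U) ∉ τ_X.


f IS continuous.

Compute f^{-1}(U) for each U ∈ τ_Y:
  U = ∅: f^{-1}(U) = ∅ ∈ τ_X ✓.
  U = {17}: f^{-1}(U) = {ε, ζ, η, θ} ∈ τ_X ✓.
  U = {19}: f^{-1}(U) = ∅ ∈ τ_X ✓.
  U = {17, 18}: f^{-1}(U) = {ε, ζ, η, θ} ∈ τ_X ✓.
  U = {17, 19}: f^{-1}(U) = {ε, ζ, η, θ} ∈ τ_X ✓.
  U = {17, 18, 19}: f^{-1}(U) = {ε, ζ, η, θ} ∈ τ_X ✓.
Every preimage lies in τ_X, so f IS continuous.


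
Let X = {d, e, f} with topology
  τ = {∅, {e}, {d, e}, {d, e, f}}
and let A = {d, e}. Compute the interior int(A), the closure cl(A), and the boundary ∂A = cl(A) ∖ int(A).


int(A) = {d, e}, cl(A) = {d, e, f}, ∂A = {f}.

Closed sets in (X, τ) are complements of opens:
  closed(X, τ) = {∅, {f}, {d, f}, {d, e, f}}.
int(A) = ⋃ {U ∈ τ : U ⊆ A}. Opens contained in A: ∅, {e}, {d, e}.
Taking the union of these: int(A) = {d, e}.
cl(A) = ⋂ {C closed : A ⊆ C}. Closed sets containing A: {d, e, f}.
Intersecting these: cl(A) = {d, e, f}.
∂A = cl(A) ∖ int(A) = {d, e, f} ∖ {d, e} = {f}.


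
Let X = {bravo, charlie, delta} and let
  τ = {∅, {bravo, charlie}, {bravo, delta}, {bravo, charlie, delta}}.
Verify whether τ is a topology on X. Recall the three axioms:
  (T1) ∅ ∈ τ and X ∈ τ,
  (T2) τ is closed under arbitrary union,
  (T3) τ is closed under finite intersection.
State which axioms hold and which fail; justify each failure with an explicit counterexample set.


τ is NOT a topology on X.

Axiom (T1): ∅ ∈ τ? Yes; X ∈ τ? Yes.
Axiom (T2/T3): check pairwise unions and intersections of members of τ.
Counterexample for (T3): {bravo, charlie} ∩ {bravo, delta} = {bravo} ∉ τ. Therefore τ is NOT a topology.


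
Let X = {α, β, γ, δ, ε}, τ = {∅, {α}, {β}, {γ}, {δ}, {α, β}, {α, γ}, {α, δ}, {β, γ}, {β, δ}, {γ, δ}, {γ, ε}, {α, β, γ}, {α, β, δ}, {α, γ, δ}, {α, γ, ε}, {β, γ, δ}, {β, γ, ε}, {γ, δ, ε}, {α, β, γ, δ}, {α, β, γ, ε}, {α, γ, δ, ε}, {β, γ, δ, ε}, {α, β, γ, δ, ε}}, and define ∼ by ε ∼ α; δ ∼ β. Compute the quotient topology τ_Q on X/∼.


X/∼ = {[α=ε], [β=δ], [γ]}; |τ_Q| = 6.

Equivalence classes: [α=ε], [β=δ], [γ].
Quotient map π: X → X/∼ sends α ↦ [α=ε], β ↦ [β=δ], γ ↦ [γ], δ ↦ [β=δ], ε ↦ [α=ε].
For each subset V ⊆ X/∼, compute π^{-1}(V) ⊆ X and check whether π^{-1}(V) ∈ τ. V is open in τ_Q iff π^{-1}(V) ∈ τ.
  V = {}: π^{-1}(V) = ∅ ∈ τ ✓.
  V = {[α=ε]}: π^{-1}(V) = {α, ε} ∉ τ ✗.
  V = {[β=δ]}: π^{-1}(V) = {β, δ} ∈ τ ✓.
  V = {[α=ε], [β=δ]}: π^{-1}(V) = {α, β, δ, ε} ∉ τ ✗.
  V = {[γ]}: π^{-1}(V) = {γ} ∈ τ ✓.
  V = {[α=ε], [γ]}: π^{-1}(V) = {α, γ, ε} ∈ τ ✓.
  V = {[β=δ], [γ]}: π^{-1}(V) = {β, γ, δ} ∈ τ ✓.
  V = {[α=ε], [β=δ], [γ]}: π^{-1}(V) = {α, β, γ, δ, ε} ∈ τ ✓.
Open sets in the quotient: τ_Q = {{}, {[β=δ]}, {[γ]}, {[α=ε], [γ]}, {[β=δ], [γ]}, {[α=ε], [β=δ], [γ]}} (6 elements).


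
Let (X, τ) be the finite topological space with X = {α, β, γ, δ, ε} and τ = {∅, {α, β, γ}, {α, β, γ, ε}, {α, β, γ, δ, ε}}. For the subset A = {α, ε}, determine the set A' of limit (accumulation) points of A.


A' = {β, γ, δ, ε}

For each x ∈ X, list the open sets U ∈ τ with x ∈ U, then check whether U ∩ (A ∖ {x}) ≠ ∅ for every such U.
  x = α: open {α, β, γ} ∋ x has {α, β, γ} ∩ (A ∖ {α}) = ∅, so x is NOT a limit point.
  x = β: opens ∋ x are {α, β, γ}, {α, β, γ, ε}, {α, β, γ, δ, ε}; each meets A ∖ {β}, so x IS a limit point.
  x = γ: opens ∋ x are {α, β, γ}, {α, β, γ, ε}, {α, β, γ, δ, ε}; each meets A ∖ {γ}, so x IS a limit point.
  x = δ: opens ∋ x are {α, β, γ, δ, ε}; each meets A ∖ {δ}, so x IS a limit point.
  x = ε: opens ∋ x are {α, β, γ, ε}, {α, β, γ, δ, ε}; each meets A ∖ {ε}, so x IS a limit point.
Collecting: A' = {β, γ, δ, ε}.


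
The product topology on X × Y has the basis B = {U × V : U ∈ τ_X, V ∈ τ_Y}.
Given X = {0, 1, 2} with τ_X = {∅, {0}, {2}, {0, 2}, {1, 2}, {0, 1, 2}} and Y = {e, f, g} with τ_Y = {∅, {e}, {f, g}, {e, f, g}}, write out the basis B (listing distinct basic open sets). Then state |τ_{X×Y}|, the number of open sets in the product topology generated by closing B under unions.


Basis B = {∅ × ∅, {0} × {e}, {2} × {e}, {0, 2} × {e}, {0} × {f, g}, {1, 2} × {e}, {2} × {f, g}, {0} × {e, f, g}, {0, 1, 2} × {e}, {2} × {e, f, g}, {0, 2} × {f, g}, {1, 2} × {f, g}, {0, 2} × {e, f, g}, {0, 1, 2} × {f, g}, {1, 2} × {e, f, g}, {0, 1, 2} × {e, f, g}}; |τ_{X×Y}| = 36.

Enumerate products U × V with U ∈ τ_X, V ∈ τ_Y (deduplicated):
  ∅ × ∅ = {} (∅)
  {0} × {e} = {(0,e)}
  {2} × {e} = {(2,e)}
  {0, 2} × {e} = {(0,e), (2,e)}
  {0} × {f, g} = {(0,f), (0,g)}
  {1, 2} × {e} = {(1,e), (2,e)}
  {2} × {f, g} = {(2,f), (2,g)}
  {0} × {e, f, g} = {(0,e), (0,f), (0,g)}
  {0, 1, 2} × {e} = {(0,e), (1,e), (2,e)}
  {2} × {e, f, g} = {(2,e), (2,f), (2,g)}
  {0, 2} × {f, g} = {(0,f), (0,g), (2,f), (2,g)}
  {1, 2} × {f, g} = {(1,f), (1,g), (2,f), (2,g)}
  {0, 2} × {e, f, g} = {(0,e), (0,f), (0,g), (2,e), (2,f), (2,g)}
  {0, 1, 2} × {f, g} = {(0,f), (0,g), (1,f), (1,g), (2,f), (2,g)}
  {1, 2} × {e, f, g} = {(1,e), (1,f), (1,g), (2,e), (2,f), (2,g)}
  {0, 1, 2} × {e, f, g} = {(0,e), (0,f), (0,g), (1,e), (1,f), (1,g), (2,e), (2,f), (2,g)}
These 16 distinct sets form the basis B.
Close under arbitrary unions to get τ_{X×Y}; counting gives |τ_{X×Y}| = 36.


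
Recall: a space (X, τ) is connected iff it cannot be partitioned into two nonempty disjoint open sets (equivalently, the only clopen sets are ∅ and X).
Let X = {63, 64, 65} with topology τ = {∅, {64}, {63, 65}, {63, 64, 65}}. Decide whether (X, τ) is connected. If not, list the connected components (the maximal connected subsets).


(X, τ) is disconnected; components = [{64}, {63, 65}].

Find clopen sets (U ∈ τ with X ∖ U ∈ τ):
  U = ∅, X ∖ U = {63, 64, 65} — both open, so U is clopen.
  U = {64}, X ∖ U = {63, 65} — both open, so U is clopen.
  U = {63, 65}, X ∖ U = {64} — both open, so U is clopen.
  U = {63, 64, 65}, X ∖ U = ∅ — both open, so U is clopen.
Nontrivial clopen(s) exist: e.g. {64}. So (X, τ) is disconnected.
Compute connected components by grouping points that agree on all clopens:
  component: {64}
  component: {63, 65}


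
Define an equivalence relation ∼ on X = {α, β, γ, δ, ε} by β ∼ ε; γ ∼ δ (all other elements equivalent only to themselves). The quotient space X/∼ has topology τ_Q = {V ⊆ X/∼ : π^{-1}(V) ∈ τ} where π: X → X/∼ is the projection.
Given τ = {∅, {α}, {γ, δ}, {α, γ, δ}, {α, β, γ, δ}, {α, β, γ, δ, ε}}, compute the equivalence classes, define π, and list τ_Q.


X/∼ = {[α], [β=ε], [γ=δ]}; |τ_Q| = 5.

Equivalence classes: [α], [β=ε], [γ=δ].
Quotient map π: X → X/∼ sends α ↦ [α], β ↦ [β=ε], γ ↦ [γ=δ], δ ↦ [γ=δ], ε ↦ [β=ε].
For each subset V ⊆ X/∼, compute π^{-1}(V) ⊆ X and check whether π^{-1}(V) ∈ τ. V is open in τ_Q iff π^{-1}(V) ∈ τ.
  V = {}: π^{-1}(V) = ∅ ∈ τ ✓.
  V = {[α]}: π^{-1}(V) = {α} ∈ τ ✓.
  V = {[β=ε]}: π^{-1}(V) = {β, ε} ∉ τ ✗.
  V = {[α], [β=ε]}: π^{-1}(V) = {α, β, ε} ∉ τ ✗.
  V = {[γ=δ]}: π^{-1}(V) = {γ, δ} ∈ τ ✓.
  V = {[α], [γ=δ]}: π^{-1}(V) = {α, γ, δ} ∈ τ ✓.
  V = {[β=ε], [γ=δ]}: π^{-1}(V) = {β, γ, δ, ε} ∉ τ ✗.
  V = {[α], [β=ε], [γ=δ]}: π^{-1}(V) = {α, β, γ, δ, ε} ∈ τ ✓.
Open sets in the quotient: τ_Q = {{}, {[α]}, {[γ=δ]}, {[α], [γ=δ]}, {[α], [β=ε], [γ=δ]}} (5 elements).


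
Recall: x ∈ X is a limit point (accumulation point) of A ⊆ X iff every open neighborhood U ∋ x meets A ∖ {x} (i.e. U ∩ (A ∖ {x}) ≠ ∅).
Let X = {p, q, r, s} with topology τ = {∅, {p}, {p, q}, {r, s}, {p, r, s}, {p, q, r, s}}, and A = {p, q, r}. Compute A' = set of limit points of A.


A' = {q, s}

For each x ∈ X, list the open sets U ∈ τ with x ∈ U, then check whether U ∩ (A ∖ {x}) ≠ ∅ for every such U.
  x = p: open {p} ∋ x has {p} ∩ (A ∖ {p}) = ∅, so x is NOT a limit point.
  x = q: opens ∋ x are {p, q}, {p, q, r, s}; each meets A ∖ {q}, so x IS a limit point.
  x = r: open {r, s} ∋ x has {r, s} ∩ (A ∖ {r}) = ∅, so x is NOT a limit point.
  x = s: opens ∋ x are {r, s}, {p, r, s}, {p, q, r, s}; each meets A ∖ {s}, so x IS a limit point.
Collecting: A' = {q, s}.


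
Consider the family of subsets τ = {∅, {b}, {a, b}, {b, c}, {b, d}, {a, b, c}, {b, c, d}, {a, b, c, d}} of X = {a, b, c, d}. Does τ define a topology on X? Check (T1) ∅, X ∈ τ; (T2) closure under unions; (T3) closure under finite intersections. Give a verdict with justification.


τ is NOT a topology on X.

Axiom (T1): ∅ ∈ τ? Yes; X ∈ τ? Yes.
Axiom (T2/T3): check pairwise unions and intersections of members of τ.
Counterexample for (T2): {a, b} ∪ {b, d} = {a, b, d} ∉ τ. Therefore τ is NOT a topology.


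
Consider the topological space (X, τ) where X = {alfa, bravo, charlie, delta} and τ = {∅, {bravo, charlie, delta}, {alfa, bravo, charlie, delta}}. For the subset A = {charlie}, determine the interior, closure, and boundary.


int(A) = ∅, cl(A) = {alfa, bravo, charlie, delta}, ∂A = {alfa, bravo, charlie, delta}.

Closed sets in (X, τ) are complements of opens:
  closed(X, τ) = {∅, {alfa}, {alfa, bravo, charlie, delta}}.
int(A) = ⋃ {U ∈ τ : U ⊆ A}. Opens contained in A: ∅.
Taking the union of these: int(A) = ∅.
cl(A) = ⋂ {C closed : A ⊆ C}. Closed sets containing A: {alfa, bravo, charlie, delta}.
Intersecting these: cl(A) = {alfa, bravo, charlie, delta}.
∂A = cl(A) ∖ int(A) = {alfa, bravo, charlie, delta} ∖ ∅ = {alfa, bravo, charlie, delta}.


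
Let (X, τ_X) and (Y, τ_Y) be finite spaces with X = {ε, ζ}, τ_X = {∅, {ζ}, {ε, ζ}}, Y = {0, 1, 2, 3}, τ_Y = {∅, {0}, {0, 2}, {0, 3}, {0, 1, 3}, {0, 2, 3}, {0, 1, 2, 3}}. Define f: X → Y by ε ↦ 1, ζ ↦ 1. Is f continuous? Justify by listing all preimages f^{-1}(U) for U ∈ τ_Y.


f IS continuous.

Compute f^{-1}(U) for each U ∈ τ_Y:
  U = ∅: f^{-1}(U) = ∅ ∈ τ_X ✓.
  U = {0}: f^{-1}(U) = ∅ ∈ τ_X ✓.
  U = {0, 2}: f^{-1}(U) = ∅ ∈ τ_X ✓.
  U = {0, 3}: f^{-1}(U) = ∅ ∈ τ_X ✓.
  U = {0, 1, 3}: f^{-1}(U) = {ε, ζ} ∈ τ_X ✓.
  U = {0, 2, 3}: f^{-1}(U) = ∅ ∈ τ_X ✓.
  U = {0, 1, 2, 3}: f^{-1}(U) = {ε, ζ} ∈ τ_X ✓.
Every preimage lies in τ_X, so f IS continuous.


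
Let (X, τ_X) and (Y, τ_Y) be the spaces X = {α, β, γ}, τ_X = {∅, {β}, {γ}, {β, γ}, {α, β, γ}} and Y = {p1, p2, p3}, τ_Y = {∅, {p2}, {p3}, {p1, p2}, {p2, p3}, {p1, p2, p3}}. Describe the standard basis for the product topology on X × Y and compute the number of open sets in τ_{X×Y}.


Basis B = {∅ × ∅, {β} × {p2}, {β} × {p3}, {γ} × {p2}, {γ} × {p3}, {β} × {p1, p2}, {β} × {p2, p3}, {β, γ} × {p2}, {β, γ} × {p3}, {γ} × {p1, p2}, {γ} × {p2, p3}, {α, β, γ} × {p2}, {α, β, γ} × {p3}, {β} × {p1, p2, p3}, {γ} × {p1, p2, p3}, {β, γ} × {p1, p2}, {β, γ} × {p2, p3}, {α, β, γ} × {p1, p2}, {α, β, γ} × {p2, p3}, {β, γ} × {p1, p2, p3}, {α, β, γ} × {p1, p2, p3}}; |τ_{X×Y}| = 70.

Enumerate products U × V with U ∈ τ_X, V ∈ τ_Y (deduplicated):
  ∅ × ∅ = {} (∅)
  {β} × {p2} = {(β,p2)}
  {β} × {p3} = {(β,p3)}
  {γ} × {p2} = {(γ,p2)}
  {γ} × {p3} = {(γ,p3)}
  {β} × {p1, p2} = {(β,p1), (β,p2)}
  {β} × {p2, p3} = {(β,p2), (β,p3)}
  {β, γ} × {p2} = {(β,p2), (γ,p2)}
  {β, γ} × {p3} = {(β,p3), (γ,p3)}
  {γ} × {p1, p2} = {(γ,p1), (γ,p2)}
  {γ} × {p2, p3} = {(γ,p2), (γ,p3)}
  {α, β, γ} × {p2} = {(α,p2), (β,p2), (γ,p2)}
  {α, β, γ} × {p3} = {(α,p3), (β,p3), (γ,p3)}
  {β} × {p1, p2, p3} = {(β,p1), (β,p2), (β,p3)}
  {γ} × {p1, p2, p3} = {(γ,p1), (γ,p2), (γ,p3)}
  {β, γ} × {p1, p2} = {(β,p1), (β,p2), (γ,p1), (γ,p2)}
  {β, γ} × {p2, p3} = {(β,p2), (β,p3), (γ,p2), (γ,p3)}
  {α, β, γ} × {p1, p2} = {(α,p1), (α,p2), (β,p1), (β,p2), (γ,p1), (γ,p2)}
  {α, β, γ} × {p2, p3} = {(α,p2), (α,p3), (β,p2), (β,p3), (γ,p2), (γ,p3)}
  {β, γ} × {p1, p2, p3} = {(β,p1), (β,p2), (β,p3), (γ,p1), (γ,p2), (γ,p3)}
  {α, β, γ} × {p1, p2, p3} = {(α,p1), (α,p2), (α,p3), (β,p1), (β,p2), (β,p3), (γ,p1), (γ,p2), (γ,p3)}
These 21 distinct sets form the basis B.
Close under arbitrary unions to get τ_{X×Y}; counting gives |τ_{X×Y}| = 70.


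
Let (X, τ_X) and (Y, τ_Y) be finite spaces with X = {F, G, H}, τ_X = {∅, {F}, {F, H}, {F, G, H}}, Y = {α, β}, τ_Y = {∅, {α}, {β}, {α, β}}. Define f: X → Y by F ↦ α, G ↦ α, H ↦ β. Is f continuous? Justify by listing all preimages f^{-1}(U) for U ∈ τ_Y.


f is NOT continuous.

Compute f^{-1}(U) for each U ∈ τ_Y:
  U = ∅: f^{-1}(U) = ∅ ∈ τ_X ✓.
  U = {α}: f^{-1}(U) = {F, G} ∉ τ_X ✗.
  U = {β}: f^{-1}(U) = {H} ∉ τ_X ✗.
  U = {α, β}: f^{-1}(U) = {F, G, H} ∈ τ_X ✓.
Found U = {α} with f^{-1}(U) = {F, G} not in τ_X. Therefore f is NOT continuous.


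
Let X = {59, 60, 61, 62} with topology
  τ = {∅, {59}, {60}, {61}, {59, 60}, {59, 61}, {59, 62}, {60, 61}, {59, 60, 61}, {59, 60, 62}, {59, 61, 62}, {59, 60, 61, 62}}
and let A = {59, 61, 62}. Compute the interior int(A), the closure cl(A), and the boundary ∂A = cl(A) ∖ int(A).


int(A) = {59, 61, 62}, cl(A) = {59, 61, 62}, ∂A = ∅.

Closed sets in (X, τ) are complements of opens:
  closed(X, τ) = {∅, {60}, {61}, {62}, {59, 62}, {60, 61}, {60, 62}, {61, 62}, {59, 60, 62}, {59, 61, 62}, {60, 61, 62}, {59, 60, 61, 62}}.
int(A) = ⋃ {U ∈ τ : U ⊆ A}. Opens contained in A: ∅, {59}, {61}, {59, 61}, {59, 62}, {59, 61, 62}.
Taking the union of these: int(A) = {59, 61, 62}.
cl(A) = ⋂ {C closed : A ⊆ C}. Closed sets containing A: {59, 61, 62}, {59, 60, 61, 62}.
Intersecting these: cl(A) = {59, 61, 62}.
∂A = cl(A) ∖ int(A) = {59, 61, 62} ∖ {59, 61, 62} = ∅.


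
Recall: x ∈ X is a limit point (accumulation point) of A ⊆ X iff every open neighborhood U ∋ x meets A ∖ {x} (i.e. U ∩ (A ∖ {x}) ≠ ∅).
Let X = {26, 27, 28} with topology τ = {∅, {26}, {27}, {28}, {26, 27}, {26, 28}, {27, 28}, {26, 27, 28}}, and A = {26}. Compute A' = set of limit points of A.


A' = ∅

For each x ∈ X, list the open sets U ∈ τ with x ∈ U, then check whether U ∩ (A ∖ {x}) ≠ ∅ for every such U.
  x = 26: open {26} ∋ x has {26} ∩ (A ∖ {26}) = ∅, so x is NOT a limit point.
  x = 27: open {27} ∋ x has {27} ∩ (A ∖ {27}) = ∅, so x is NOT a limit point.
  x = 28: open {28} ∋ x has {28} ∩ (A ∖ {28}) = ∅, so x is NOT a limit point.
Collecting: A' = ∅.


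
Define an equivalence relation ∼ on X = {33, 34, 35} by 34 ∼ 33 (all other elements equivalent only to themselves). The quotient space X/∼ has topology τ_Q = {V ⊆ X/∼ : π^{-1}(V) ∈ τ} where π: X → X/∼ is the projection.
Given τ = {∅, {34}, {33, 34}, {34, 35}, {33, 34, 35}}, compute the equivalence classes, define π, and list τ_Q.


X/∼ = {[33=34], [35]}; |τ_Q| = 3.

Equivalence classes: [33=34], [35].
Quotient map π: X → X/∼ sends 33 ↦ [33=34], 34 ↦ [33=34], 35 ↦ [35].
For each subset V ⊆ X/∼, compute π^{-1}(V) ⊆ X and check whether π^{-1}(V) ∈ τ. V is open in τ_Q iff π^{-1}(V) ∈ τ.
  V = {}: π^{-1}(V) = ∅ ∈ τ ✓.
  V = {[33=34]}: π^{-1}(V) = {33, 34} ∈ τ ✓.
  V = {[35]}: π^{-1}(V) = {35} ∉ τ ✗.
  V = {[33=34], [35]}: π^{-1}(V) = {33, 34, 35} ∈ τ ✓.
Open sets in the quotient: τ_Q = {{}, {[33=34]}, {[33=34], [35]}} (3 elements).


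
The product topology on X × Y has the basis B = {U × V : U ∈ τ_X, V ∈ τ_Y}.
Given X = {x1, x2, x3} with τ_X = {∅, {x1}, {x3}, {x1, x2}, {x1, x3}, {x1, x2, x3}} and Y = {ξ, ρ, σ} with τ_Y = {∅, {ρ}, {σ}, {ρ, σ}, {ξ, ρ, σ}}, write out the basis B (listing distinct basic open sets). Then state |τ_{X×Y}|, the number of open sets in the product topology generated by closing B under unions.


Basis B = {∅ × ∅, {x1} × {ρ}, {x1} × {σ}, {x3} × {ρ}, {x3} × {σ}, {x1} × {ρ, σ}, {x1, x2} × {ρ}, {x1, x3} × {ρ}, {x1, x2} × {σ}, {x1, x3} × {σ}, {x3} × {ρ, σ}, {x1} × {ξ, ρ, σ}, {x1, x2, x3} × {ρ}, {x1, x2, x3} × {σ}, {x3} × {ξ, ρ, σ}, {x1, x2} × {ρ, σ}, {x1, x3} × {ρ, σ}, {x1, x2} × {ξ, ρ, σ}, {x1, x3} × {ξ, ρ, σ}, {x1, x2, x3} × {ρ, σ}, {x1, x2, x3} × {ξ, ρ, σ}}; |τ_{X×Y}| = 70.

Enumerate products U × V with U ∈ τ_X, V ∈ τ_Y (deduplicated):
  ∅ × ∅ = {} (∅)
  {x1} × {ρ} = {(x1,ρ)}
  {x1} × {σ} = {(x1,σ)}
  {x3} × {ρ} = {(x3,ρ)}
  {x3} × {σ} = {(x3,σ)}
  {x1} × {ρ, σ} = {(x1,ρ), (x1,σ)}
  {x1, x2} × {ρ} = {(x1,ρ), (x2,ρ)}
  {x1, x3} × {ρ} = {(x1,ρ), (x3,ρ)}
  {x1, x2} × {σ} = {(x1,σ), (x2,σ)}
  {x1, x3} × {σ} = {(x1,σ), (x3,σ)}
  {x3} × {ρ, σ} = {(x3,ρ), (x3,σ)}
  {x1} × {ξ, ρ, σ} = {(x1,ξ), (x1,ρ), (x1,σ)}
  {x1, x2, x3} × {ρ} = {(x1,ρ), (x2,ρ), (x3,ρ)}
  {x1, x2, x3} × {σ} = {(x1,σ), (x2,σ), (x3,σ)}
  {x3} × {ξ, ρ, σ} = {(x3,ξ), (x3,ρ), (x3,σ)}
  {x1, x2} × {ρ, σ} = {(x1,ρ), (x1,σ), (x2,ρ), (x2,σ)}
  {x1, x3} × {ρ, σ} = {(x1,ρ), (x1,σ), (x3,ρ), (x3,σ)}
  {x1, x2} × {ξ, ρ, σ} = {(x1,ξ), (x1,ρ), (x1,σ), (x2,ξ), (x2,ρ), (x2,σ)}
  {x1, x3} × {ξ, ρ, σ} = {(x1,ξ), (x1,ρ), (x1,σ), (x3,ξ), (x3,ρ), (x3,σ)}
  {x1, x2, x3} × {ρ, σ} = {(x1,ρ), (x1,σ), (x2,ρ), (x2,σ), (x3,ρ), (x3,σ)}
  {x1, x2, x3} × {ξ, ρ, σ} = {(x1,ξ), (x1,ρ), (x1,σ), (x2,ξ), (x2,ρ), (x2,σ), (x3,ξ), (x3,ρ), (x3,σ)}
These 21 distinct sets form the basis B.
Close under arbitrary unions to get τ_{X×Y}; counting gives |τ_{X×Y}| = 70.


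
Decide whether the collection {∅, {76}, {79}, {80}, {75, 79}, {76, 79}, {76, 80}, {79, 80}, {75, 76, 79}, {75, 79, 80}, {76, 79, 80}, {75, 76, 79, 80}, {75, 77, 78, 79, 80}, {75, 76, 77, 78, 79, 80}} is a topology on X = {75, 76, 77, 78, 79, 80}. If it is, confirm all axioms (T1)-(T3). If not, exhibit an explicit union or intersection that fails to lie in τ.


τ IS a topology on X.

Axiom (T1): ∅ ∈ τ? Yes; X ∈ τ? Yes.
Axiom (T2/T3): check pairwise unions and intersections of members of τ.
All pairwise intersections and unions checked — each lies in τ. Therefore τ satisfies (T1), (T2), (T3): it IS a topology on X.


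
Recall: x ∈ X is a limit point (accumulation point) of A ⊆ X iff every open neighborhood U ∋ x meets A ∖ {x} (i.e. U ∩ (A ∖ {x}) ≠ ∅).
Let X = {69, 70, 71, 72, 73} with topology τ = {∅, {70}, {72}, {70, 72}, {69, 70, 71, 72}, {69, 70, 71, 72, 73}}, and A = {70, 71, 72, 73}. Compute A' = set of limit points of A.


A' = {69, 71, 73}

For each x ∈ X, list the open sets U ∈ τ with x ∈ U, then check whether U ∩ (A ∖ {x}) ≠ ∅ for every such U.
  x = 69: opens ∋ x are {69, 70, 71, 72}, {69, 70, 71, 72, 73}; each meets A ∖ {69}, so x IS a limit point.
  x = 70: open {70} ∋ x has {70} ∩ (A ∖ {70}) = ∅, so x is NOT a limit point.
  x = 71: opens ∋ x are {69, 70, 71, 72}, {69, 70, 71, 72, 73}; each meets A ∖ {71}, so x IS a limit point.
  x = 72: open {72} ∋ x has {72} ∩ (A ∖ {72}) = ∅, so x is NOT a limit point.
  x = 73: opens ∋ x are {69, 70, 71, 72, 73}; each meets A ∖ {73}, so x IS a limit point.
Collecting: A' = {69, 71, 73}.


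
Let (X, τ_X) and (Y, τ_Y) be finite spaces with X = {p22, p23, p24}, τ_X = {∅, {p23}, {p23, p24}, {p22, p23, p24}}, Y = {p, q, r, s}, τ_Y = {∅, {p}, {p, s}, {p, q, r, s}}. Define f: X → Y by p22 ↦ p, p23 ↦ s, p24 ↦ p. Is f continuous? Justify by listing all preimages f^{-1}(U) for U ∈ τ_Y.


f is NOT continuous.

Compute f^{-1}(U) for each U ∈ τ_Y:
  U = ∅: f^{-1}(U) = ∅ ∈ τ_X ✓.
  U = {p}: f^{-1}(U) = {p22, p24} ∉ τ_X ✗.
  U = {p, s}: f^{-1}(U) = {p22, p23, p24} ∈ τ_X ✓.
  U = {p, q, r, s}: f^{-1}(U) = {p22, p23, p24} ∈ τ_X ✓.
Found U = {p} with f^{-1}(U) = {p22, p24} not in τ_X. Therefore f is NOT continuous.
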